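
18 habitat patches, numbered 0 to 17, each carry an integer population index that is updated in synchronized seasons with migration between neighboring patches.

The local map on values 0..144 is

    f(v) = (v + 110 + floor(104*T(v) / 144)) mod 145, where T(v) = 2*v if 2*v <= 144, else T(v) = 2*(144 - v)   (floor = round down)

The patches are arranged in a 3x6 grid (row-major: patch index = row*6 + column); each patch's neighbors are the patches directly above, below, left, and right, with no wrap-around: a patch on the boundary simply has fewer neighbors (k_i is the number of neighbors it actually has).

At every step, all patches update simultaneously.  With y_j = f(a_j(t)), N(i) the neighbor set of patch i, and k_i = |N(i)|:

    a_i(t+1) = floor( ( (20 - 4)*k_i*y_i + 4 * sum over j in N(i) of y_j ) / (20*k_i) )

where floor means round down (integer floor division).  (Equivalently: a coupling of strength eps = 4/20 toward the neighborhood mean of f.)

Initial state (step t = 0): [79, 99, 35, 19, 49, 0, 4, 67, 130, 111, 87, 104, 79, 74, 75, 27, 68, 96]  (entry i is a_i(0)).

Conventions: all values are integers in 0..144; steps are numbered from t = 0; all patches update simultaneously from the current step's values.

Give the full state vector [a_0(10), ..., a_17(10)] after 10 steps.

Answer: [119, 119, 119, 120, 120, 120, 119, 119, 119, 119, 120, 119, 119, 119, 119, 119, 119, 119]

Derivation:
t=0: [79, 99, 35, 19, 49, 0, 4, 67, 130, 111, 87, 104, 79, 74, 75, 27, 68, 96]
t=1: [134, 124, 57, 25, 84, 109, 122, 127, 114, 112, 130, 125, 135, 138, 130, 51, 124, 129]
t=2: [113, 115, 100, 44, 125, 124, 117, 116, 120, 116, 116, 117, 113, 111, 113, 94, 114, 115]
t=3: [121, 121, 123, 82, 114, 117, 121, 121, 119, 118, 120, 120, 122, 122, 122, 129, 122, 121]
t=4: [119, 118, 119, 132, 122, 120, 118, 119, 119, 120, 119, 119, 118, 118, 117, 115, 117, 118]
t=5: [120, 120, 119, 115, 117, 119, 120, 120, 120, 118, 119, 119, 120, 120, 120, 120, 120, 120]
t=6: [119, 119, 119, 120, 120, 120, 119, 119, 119, 119, 120, 119, 119, 119, 119, 119, 119, 119]
t=7: [120, 120, 119, 119, 119, 119, 120, 120, 120, 119, 119, 119, 120, 120, 120, 120, 119, 120]
t=8: [119, 119, 119, 120, 120, 120, 119, 119, 119, 119, 120, 119, 119, 119, 119, 119, 119, 119]
t=9: [120, 120, 119, 119, 119, 119, 120, 120, 120, 119, 119, 119, 120, 120, 120, 120, 119, 120]
t=10: [119, 119, 119, 120, 120, 120, 119, 119, 119, 119, 120, 119, 119, 119, 119, 119, 119, 119]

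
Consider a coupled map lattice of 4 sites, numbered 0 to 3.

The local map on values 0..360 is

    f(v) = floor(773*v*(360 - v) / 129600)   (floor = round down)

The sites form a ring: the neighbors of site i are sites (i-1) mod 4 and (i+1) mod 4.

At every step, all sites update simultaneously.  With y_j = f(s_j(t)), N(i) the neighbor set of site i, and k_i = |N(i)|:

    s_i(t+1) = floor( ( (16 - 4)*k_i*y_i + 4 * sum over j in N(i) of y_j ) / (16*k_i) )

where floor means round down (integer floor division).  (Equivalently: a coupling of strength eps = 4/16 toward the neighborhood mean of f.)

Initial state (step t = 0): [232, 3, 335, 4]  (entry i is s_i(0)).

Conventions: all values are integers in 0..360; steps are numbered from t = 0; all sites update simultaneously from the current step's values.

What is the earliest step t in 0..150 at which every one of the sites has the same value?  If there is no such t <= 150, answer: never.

Answer: 6
Key observation: Synchronization is absorbing here: once all sites are equal they stay equal, and step 6 is the first all-equal step.

Derivation:
t=0: [232, 3, 335, 4]  (not all equal)
t=1: [134, 32, 38, 34]  (not all equal)
t=2: [151, 78, 70, 81]  (not all equal)
t=3: [174, 136, 123, 139]  (not all equal)
t=4: [190, 181, 175, 183]  (not all equal)
t=5: [192, 192, 193, 192]  (not all equal)
t=6: [192, 192, 192, 192]  (all equal)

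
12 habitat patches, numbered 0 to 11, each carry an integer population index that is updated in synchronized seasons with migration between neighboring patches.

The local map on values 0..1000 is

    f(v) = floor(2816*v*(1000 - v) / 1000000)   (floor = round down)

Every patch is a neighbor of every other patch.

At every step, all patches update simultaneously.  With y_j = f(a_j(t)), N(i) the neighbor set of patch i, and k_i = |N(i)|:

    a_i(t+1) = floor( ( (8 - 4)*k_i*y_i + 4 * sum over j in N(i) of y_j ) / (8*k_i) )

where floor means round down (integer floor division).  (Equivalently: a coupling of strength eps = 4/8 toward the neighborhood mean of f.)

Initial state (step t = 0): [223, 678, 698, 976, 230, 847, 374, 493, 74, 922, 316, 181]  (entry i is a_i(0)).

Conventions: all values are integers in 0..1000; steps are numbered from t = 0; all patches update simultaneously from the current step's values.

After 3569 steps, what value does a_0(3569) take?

Answer: a_0(3569) = 643
Key observation: The state at step 17, [643, 643, 643, 643, 643, 643, 643, 643, 643, 643, 643, 643], reappears at step 19: the system is in a cycle of period 2 from step 17 on.  Therefore the state at step 3569 equals the state at step 17 + ((3569 - 17) mod 2) = 17, which is [643, 643, 643, 643, 643, 643, 643, 643, 643, 643, 643, 643].

Derivation:
t=0: [223, 678, 698, 976, 230, 847, 374, 493, 74, 922, 316, 181]
t=1: [466, 524, 515, 275, 471, 411, 545, 565, 332, 337, 521, 435]
t=2: [685, 686, 687, 622, 686, 677, 684, 682, 651, 653, 686, 682]
t=3: [612, 612, 611, 637, 612, 616, 613, 614, 627, 626, 612, 614]
t=4: [666, 666, 666, 658, 666, 665, 666, 665, 661, 662, 666, 665]
t=5: [626, 626, 626, 630, 626, 627, 626, 627, 629, 628, 626, 627]
t=6: [658, 658, 658, 657, 658, 658, 658, 658, 657, 657, 658, 658]
t=7: [633, 633, 633, 633, 633, 633, 633, 633, 633, 633, 633, 633]
t=8: [654, 654, 654, 654, 654, 654, 654, 654, 654, 654, 654, 654]
t=9: [637, 637, 637, 637, 637, 637, 637, 637, 637, 637, 637, 637]
t=10: [651, 651, 651, 651, 651, 651, 651, 651, 651, 651, 651, 651]
t=11: [639, 639, 639, 639, 639, 639, 639, 639, 639, 639, 639, 639]
t=12: [649, 649, 649, 649, 649, 649, 649, 649, 649, 649, 649, 649]
t=13: [641, 641, 641, 641, 641, 641, 641, 641, 641, 641, 641, 641]
t=14: [648, 648, 648, 648, 648, 648, 648, 648, 648, 648, 648, 648]
t=15: [642, 642, 642, 642, 642, 642, 642, 642, 642, 642, 642, 642]
t=16: [647, 647, 647, 647, 647, 647, 647, 647, 647, 647, 647, 647]
t=17: [643, 643, 643, 643, 643, 643, 643, 643, 643, 643, 643, 643]
t=18: [646, 646, 646, 646, 646, 646, 646, 646, 646, 646, 646, 646]
t=19: [643, 643, 643, 643, 643, 643, 643, 643, 643, 643, 643, 643]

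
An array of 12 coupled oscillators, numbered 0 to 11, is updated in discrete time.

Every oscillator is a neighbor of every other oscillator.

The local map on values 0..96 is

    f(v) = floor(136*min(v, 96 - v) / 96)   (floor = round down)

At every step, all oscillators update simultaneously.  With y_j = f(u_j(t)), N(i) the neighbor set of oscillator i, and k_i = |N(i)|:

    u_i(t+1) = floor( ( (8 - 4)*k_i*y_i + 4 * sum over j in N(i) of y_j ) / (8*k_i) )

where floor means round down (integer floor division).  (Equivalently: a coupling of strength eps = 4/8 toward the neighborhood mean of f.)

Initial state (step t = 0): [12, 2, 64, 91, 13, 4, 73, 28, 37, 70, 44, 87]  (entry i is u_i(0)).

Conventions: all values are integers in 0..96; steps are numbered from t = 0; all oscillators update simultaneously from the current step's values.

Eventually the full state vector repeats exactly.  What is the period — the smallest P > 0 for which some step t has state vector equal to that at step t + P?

Simulating step by step:
t=0: [12, 2, 64, 91, 13, 4, 73, 28, 37, 70, 44, 87]
t=1: [22, 15, 35, 18, 23, 17, 29, 32, 38, 31, 43, 20]
t=2: [34, 30, 42, 31, 35, 31, 39, 41, 44, 40, 47, 33]
t=3: [50, 47, 55, 48, 50, 48, 53, 54, 56, 53, 58, 49]
t=4: [63, 63, 60, 64, 63, 64, 61, 60, 59, 61, 57, 63]
t=5: [47, 47, 49, 46, 47, 46, 48, 49, 50, 48, 51, 47]
t=6: [65, 65, 65, 65, 65, 65, 66, 65, 65, 66, 64, 65]
t=7: [43, 43, 43, 43, 43, 43, 42, 43, 43, 42, 43, 43]
t=8: [59, 59, 59, 59, 59, 59, 59, 59, 59, 59, 59, 59]
t=9: [52, 52, 52, 52, 52, 52, 52, 52, 52, 52, 52, 52]
t=10: [62, 62, 62, 62, 62, 62, 62, 62, 62, 62, 62, 62]
t=11: [48, 48, 48, 48, 48, 48, 48, 48, 48, 48, 48, 48]
t=12: [68, 68, 68, 68, 68, 68, 68, 68, 68, 68, 68, 68]
t=13: [39, 39, 39, 39, 39, 39, 39, 39, 39, 39, 39, 39]
t=14: [55, 55, 55, 55, 55, 55, 55, 55, 55, 55, 55, 55]
t=15: [58, 58, 58, 58, 58, 58, 58, 58, 58, 58, 58, 58]
t=16: [53, 53, 53, 53, 53, 53, 53, 53, 53, 53, 53, 53]
t=17: [60, 60, 60, 60, 60, 60, 60, 60, 60, 60, 60, 60]
t=18: [51, 51, 51, 51, 51, 51, 51, 51, 51, 51, 51, 51]
t=19: [63, 63, 63, 63, 63, 63, 63, 63, 63, 63, 63, 63]
t=20: [46, 46, 46, 46, 46, 46, 46, 46, 46, 46, 46, 46]
t=21: [65, 65, 65, 65, 65, 65, 65, 65, 65, 65, 65, 65]
t=22: [43, 43, 43, 43, 43, 43, 43, 43, 43, 43, 43, 43]
t=23: [60, 60, 60, 60, 60, 60, 60, 60, 60, 60, 60, 60]

Answer: 6
Key observation: The state at step 17, [60, 60, 60, 60, 60, 60, 60, 60, 60, 60, 60, 60], reappears at step 23 — and no state repeats earlier — so the cycle the system enters has period 6.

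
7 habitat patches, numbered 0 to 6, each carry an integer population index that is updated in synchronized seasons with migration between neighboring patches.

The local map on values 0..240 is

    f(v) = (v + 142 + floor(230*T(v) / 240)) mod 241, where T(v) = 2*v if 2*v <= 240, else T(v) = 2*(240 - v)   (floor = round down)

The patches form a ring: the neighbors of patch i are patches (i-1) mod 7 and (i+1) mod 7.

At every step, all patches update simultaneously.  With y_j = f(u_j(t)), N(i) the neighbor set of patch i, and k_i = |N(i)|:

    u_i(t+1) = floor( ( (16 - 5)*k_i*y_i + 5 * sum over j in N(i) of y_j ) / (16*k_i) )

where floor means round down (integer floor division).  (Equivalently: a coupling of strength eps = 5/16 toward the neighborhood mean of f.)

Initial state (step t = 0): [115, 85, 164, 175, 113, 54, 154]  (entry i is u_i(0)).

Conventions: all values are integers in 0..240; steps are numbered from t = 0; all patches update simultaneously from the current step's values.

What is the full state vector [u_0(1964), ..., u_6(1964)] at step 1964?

Answer: [186, 186, 186, 186, 186, 187, 186]
Key observation: The state at step 11, [190, 190, 190, 190, 189, 189, 189], reappears at step 13: the system is in a cycle of period 2 from step 11 on.  Therefore the state at step 1964 equals the state at step 11 + ((1964 - 11) mod 2) = 12, which is [186, 186, 186, 186, 186, 187, 186].

Derivation:
t=0: [115, 85, 164, 175, 113, 54, 154]
t=1: [219, 171, 198, 206, 198, 110, 196]
t=2: [170, 193, 181, 174, 184, 208, 183]
t=3: [199, 189, 194, 198, 189, 177, 191]
t=4: [180, 184, 183, 180, 187, 194, 185]
t=5: [194, 192, 193, 194, 189, 185, 190]
t=6: [183, 184, 184, 183, 187, 189, 186]
t=7: [192, 192, 192, 192, 189, 187, 190]
t=8: [185, 185, 185, 185, 187, 188, 186]
t=9: [190, 191, 191, 190, 189, 188, 189]
t=10: [186, 185, 185, 186, 187, 187, 187]
t=11: [190, 190, 190, 190, 189, 189, 189]
t=12: [186, 186, 186, 186, 186, 187, 186]
t=13: [190, 190, 190, 190, 189, 189, 189]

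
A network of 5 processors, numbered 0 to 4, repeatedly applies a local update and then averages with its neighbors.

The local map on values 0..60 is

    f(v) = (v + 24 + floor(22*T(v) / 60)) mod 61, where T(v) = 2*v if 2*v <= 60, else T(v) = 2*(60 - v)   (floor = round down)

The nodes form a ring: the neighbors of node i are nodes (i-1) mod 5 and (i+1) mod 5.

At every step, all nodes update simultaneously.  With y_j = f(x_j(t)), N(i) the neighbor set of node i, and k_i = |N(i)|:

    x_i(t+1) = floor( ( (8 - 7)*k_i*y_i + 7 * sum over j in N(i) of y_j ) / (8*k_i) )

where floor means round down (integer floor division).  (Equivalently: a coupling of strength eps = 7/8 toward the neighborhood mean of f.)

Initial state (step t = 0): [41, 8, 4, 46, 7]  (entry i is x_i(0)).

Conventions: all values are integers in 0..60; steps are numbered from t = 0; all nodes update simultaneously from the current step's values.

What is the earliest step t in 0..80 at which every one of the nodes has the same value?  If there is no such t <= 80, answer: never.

Answer: 24
Key observation: Synchronization is absorbing here: once all nodes are equal they stay equal, and step 24 is the first all-equal step.

Derivation:
t=0: [41, 8, 4, 46, 7]  (not all equal)
t=1: [34, 25, 28, 31, 20]  (not all equal)
t=2: [30, 12, 10, 32, 20]  (not all equal)
t=3: [46, 30, 30, 45, 20]  (not all equal)
t=4: [34, 16, 16, 34, 23]  (not all equal)
t=5: [25, 35, 35, 25, 14]  (not all equal)
t=6: [28, 11, 11, 28, 11]  (not all equal)
t=7: [39, 29, 29, 39, 15]  (not all equal)
t=8: [29, 14, 14, 29, 21]  (not all equal)
t=9: [48, 32, 32, 48, 18]  (not all equal)
t=10: [33, 16, 16, 33, 23]  (not all equal)
t=11: [25, 35, 35, 25, 13]  (not all equal)
t=12: [27, 11, 11, 27, 11]  (not all equal)
t=13: [38, 28, 28, 38, 13]  (not all equal)
t=14: [27, 13, 13, 27, 20]  (not all equal)
t=15: [46, 29, 29, 46, 15]  (not all equal)
t=16: [29, 15, 15, 29, 22]  (not all equal)
t=17: [23, 33, 33, 23, 11]  (not all equal)
t=18: [25, 9, 9, 25, 7]  (not all equal)
t=19: [33, 24, 24, 33, 9]  (not all equal)
t=20: [20, 8, 8, 20, 18]  (not all equal)
t=21: [47, 46, 46, 47, 57]  (not all equal)
t=22: [20, 19, 19, 20, 19]  (not all equal)
t=23: [56, 56, 56, 56, 57]  (not all equal)
t=24: [21, 21, 21, 21, 21]  (all equal)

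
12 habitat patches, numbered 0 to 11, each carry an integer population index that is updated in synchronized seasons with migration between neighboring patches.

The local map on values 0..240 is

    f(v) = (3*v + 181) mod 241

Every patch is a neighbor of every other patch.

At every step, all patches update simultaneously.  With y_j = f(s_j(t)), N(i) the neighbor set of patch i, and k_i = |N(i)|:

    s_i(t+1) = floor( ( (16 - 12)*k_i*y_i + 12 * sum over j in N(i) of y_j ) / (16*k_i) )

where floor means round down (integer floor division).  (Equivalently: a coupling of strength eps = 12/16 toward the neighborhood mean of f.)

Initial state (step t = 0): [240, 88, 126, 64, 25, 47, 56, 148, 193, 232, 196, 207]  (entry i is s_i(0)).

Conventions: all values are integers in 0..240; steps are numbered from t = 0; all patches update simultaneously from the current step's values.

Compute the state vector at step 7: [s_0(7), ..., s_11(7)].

Answer: [184, 184, 179, 184, 141, 179, 184, 184, 141, 184, 141, 179]

Derivation:
t=0: [240, 88, 126, 64, 25, 47, 56, 148, 193, 232, 196, 207]
t=1: [117, 122, 99, 109, 88, 100, 105, 111, 92, 113, 93, 99]
t=2: [116, 119, 150, 112, 144, 151, 110, 113, 146, 114, 147, 150]
t=3: [83, 85, 102, 81, 99, 102, 80, 82, 100, 82, 100, 102]
t=4: [160, 161, 127, 159, 169, 127, 158, 160, 169, 160, 169, 127]
t=5: [163, 164, 145, 163, 168, 145, 162, 163, 168, 163, 168, 145]
t=6: [180, 180, 170, 180, 182, 170, 179, 180, 182, 180, 182, 170]
t=7: [184, 184, 179, 184, 141, 179, 184, 184, 141, 184, 141, 179]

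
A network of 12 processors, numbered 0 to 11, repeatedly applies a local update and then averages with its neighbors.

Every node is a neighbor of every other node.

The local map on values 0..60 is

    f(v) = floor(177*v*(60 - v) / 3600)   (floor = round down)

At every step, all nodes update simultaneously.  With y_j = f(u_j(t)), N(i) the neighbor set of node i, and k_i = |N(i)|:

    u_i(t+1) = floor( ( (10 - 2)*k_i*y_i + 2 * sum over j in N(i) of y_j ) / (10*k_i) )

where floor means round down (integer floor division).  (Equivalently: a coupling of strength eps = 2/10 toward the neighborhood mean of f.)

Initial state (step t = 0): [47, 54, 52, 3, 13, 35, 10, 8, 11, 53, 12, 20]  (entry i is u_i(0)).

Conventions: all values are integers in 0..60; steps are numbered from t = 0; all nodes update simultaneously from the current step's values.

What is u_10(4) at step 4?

Answer: u_10(4) = 40

Derivation:
t=0: [47, 54, 52, 3, 13, 35, 10, 8, 11, 53, 12, 20]
t=1: [28, 17, 21, 11, 28, 39, 24, 21, 25, 19, 27, 35]
t=2: [43, 36, 39, 29, 43, 39, 41, 39, 42, 38, 42, 42]
t=3: [35, 41, 39, 42, 35, 39, 38, 39, 37, 40, 37, 37]
t=4: [42, 38, 40, 37, 42, 40, 40, 40, 40, 39, 40, 40]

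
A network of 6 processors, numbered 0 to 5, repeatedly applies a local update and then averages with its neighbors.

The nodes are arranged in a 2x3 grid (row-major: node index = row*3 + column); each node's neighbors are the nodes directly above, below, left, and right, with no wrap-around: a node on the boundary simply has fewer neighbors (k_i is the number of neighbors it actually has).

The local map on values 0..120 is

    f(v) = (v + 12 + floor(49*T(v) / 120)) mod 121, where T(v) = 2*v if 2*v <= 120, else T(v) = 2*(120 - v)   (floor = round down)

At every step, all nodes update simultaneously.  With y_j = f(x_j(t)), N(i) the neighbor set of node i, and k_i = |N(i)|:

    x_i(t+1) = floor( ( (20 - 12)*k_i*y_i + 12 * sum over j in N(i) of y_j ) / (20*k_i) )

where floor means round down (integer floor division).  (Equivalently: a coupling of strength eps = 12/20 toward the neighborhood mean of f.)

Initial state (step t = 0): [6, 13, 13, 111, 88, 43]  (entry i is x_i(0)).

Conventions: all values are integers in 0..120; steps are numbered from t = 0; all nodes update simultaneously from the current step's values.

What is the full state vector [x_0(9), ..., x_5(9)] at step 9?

Answer: [99, 109, 112, 99, 109, 112]

Derivation:
t=0: [6, 13, 13, 111, 88, 43]
t=1: [22, 26, 51, 11, 28, 48]
t=2: [47, 67, 89, 46, 62, 89]
t=3: [67, 20, 3, 67, 20, 3]
t=4: [15, 32, 26, 15, 32, 26]
t=5: [48, 61, 62, 48, 61, 62]
t=6: [69, 19, 0, 69, 19, 0]
t=7: [14, 30, 22, 14, 30, 22]
t=8: [45, 57, 55, 45, 57, 55]
t=9: [99, 109, 112, 99, 109, 112]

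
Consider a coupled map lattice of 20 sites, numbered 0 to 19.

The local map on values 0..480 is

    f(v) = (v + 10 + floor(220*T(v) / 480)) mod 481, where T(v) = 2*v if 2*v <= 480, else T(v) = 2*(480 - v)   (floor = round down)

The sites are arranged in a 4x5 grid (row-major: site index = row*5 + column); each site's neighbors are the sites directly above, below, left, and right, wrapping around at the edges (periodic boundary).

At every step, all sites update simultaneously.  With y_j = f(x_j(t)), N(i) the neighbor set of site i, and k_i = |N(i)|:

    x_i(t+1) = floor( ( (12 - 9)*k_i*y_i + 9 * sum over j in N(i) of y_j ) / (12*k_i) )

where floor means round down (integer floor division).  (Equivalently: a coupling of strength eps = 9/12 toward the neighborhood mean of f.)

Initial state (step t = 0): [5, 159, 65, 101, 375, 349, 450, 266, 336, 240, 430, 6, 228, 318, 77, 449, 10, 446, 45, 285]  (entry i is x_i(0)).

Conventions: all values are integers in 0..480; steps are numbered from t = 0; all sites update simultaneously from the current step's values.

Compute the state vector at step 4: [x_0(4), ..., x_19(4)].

Answer: [388, 180, 267, 362, 406, 463, 298, 361, 407, 436, 364, 244, 299, 332, 321, 332, 181, 251, 333, 355]

Derivation:
t=0: [5, 159, 65, 101, 375, 349, 450, 266, 336, 240, 430, 6, 228, 318, 77, 449, 10, 446, 45, 285]
t=1: [154, 113, 220, 183, 218, 213, 242, 317, 423, 326, 125, 96, 294, 339, 306, 99, 72, 133, 241, 166]
t=2: [314, 310, 356, 339, 382, 385, 363, 377, 336, 367, 303, 299, 383, 386, 406, 242, 202, 351, 385, 376]
t=3: [296, 462, 388, 299, 268, 358, 298, 269, 299, 210, 296, 372, 178, 90, 179, 370, 455, 284, 179, 88]
t=4: [388, 180, 267, 362, 406, 463, 298, 361, 407, 436, 364, 244, 299, 332, 321, 332, 181, 251, 333, 355]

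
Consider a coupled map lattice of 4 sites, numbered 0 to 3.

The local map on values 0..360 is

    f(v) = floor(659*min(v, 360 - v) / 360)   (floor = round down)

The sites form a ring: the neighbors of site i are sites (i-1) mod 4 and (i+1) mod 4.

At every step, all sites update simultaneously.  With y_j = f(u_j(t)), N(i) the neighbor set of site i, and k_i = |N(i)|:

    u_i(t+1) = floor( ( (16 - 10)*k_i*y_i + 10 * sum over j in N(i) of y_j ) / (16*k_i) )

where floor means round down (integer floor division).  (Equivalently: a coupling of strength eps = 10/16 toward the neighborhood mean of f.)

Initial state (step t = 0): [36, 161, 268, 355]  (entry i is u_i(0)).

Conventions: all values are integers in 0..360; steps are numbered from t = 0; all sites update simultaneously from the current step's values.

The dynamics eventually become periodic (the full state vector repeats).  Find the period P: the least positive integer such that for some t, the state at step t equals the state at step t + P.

Simulating step by step:
t=0: [36, 161, 268, 355]
t=1: [119, 183, 157, 76]
t=2: [226, 279, 252, 209]
t=3: [224, 193, 206, 241]
t=4: [256, 279, 268, 246]
t=5: [182, 167, 174, 189]
t=6: [315, 315, 312, 318]
t=7: [80, 83, 82, 81]
t=8: [148, 149, 149, 148]
t=9: [270, 271, 271, 270]
t=10: [163, 162, 162, 163]
t=11: [297, 296, 296, 297]
t=12: [115, 116, 116, 115]
t=13: [210, 211, 211, 210]
t=14: [273, 272, 272, 273]
t=15: [159, 160, 160, 159]
t=16: [291, 291, 291, 291]
t=17: [126, 126, 126, 126]
t=18: [230, 230, 230, 230]
t=19: [237, 237, 237, 237]
t=20: [225, 225, 225, 225]
t=21: [247, 247, 247, 247]
t=22: [206, 206, 206, 206]
t=23: [281, 281, 281, 281]
t=24: [144, 144, 144, 144]
t=25: [263, 263, 263, 263]
t=26: [177, 177, 177, 177]
t=27: [324, 324, 324, 324]
t=28: [65, 65, 65, 65]
t=29: [118, 118, 118, 118]
t=30: [216, 216, 216, 216]
t=31: [263, 263, 263, 263]

Answer: 6
Key observation: The state at step 25, [263, 263, 263, 263], reappears at step 31 — and no state repeats earlier — so the cycle the system enters has period 6.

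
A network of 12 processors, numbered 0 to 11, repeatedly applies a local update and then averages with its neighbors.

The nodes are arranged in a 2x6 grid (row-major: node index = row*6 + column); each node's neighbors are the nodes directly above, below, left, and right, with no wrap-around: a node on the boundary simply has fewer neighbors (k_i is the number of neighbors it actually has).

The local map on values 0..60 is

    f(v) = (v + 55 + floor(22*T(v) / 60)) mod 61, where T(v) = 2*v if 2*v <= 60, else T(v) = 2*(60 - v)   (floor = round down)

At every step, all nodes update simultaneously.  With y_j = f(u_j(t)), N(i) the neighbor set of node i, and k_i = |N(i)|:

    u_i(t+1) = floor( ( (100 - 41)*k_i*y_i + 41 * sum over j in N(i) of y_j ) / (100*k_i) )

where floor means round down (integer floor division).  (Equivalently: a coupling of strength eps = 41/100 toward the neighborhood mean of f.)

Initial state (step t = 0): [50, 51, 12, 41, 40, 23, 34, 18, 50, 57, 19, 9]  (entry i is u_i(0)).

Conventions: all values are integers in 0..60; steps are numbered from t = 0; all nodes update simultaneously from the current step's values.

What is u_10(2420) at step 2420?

Answer: u_10(2420) = 51
Key observation: The state at step 5, [51, 51, 51, 51, 51, 51, 51, 51, 51, 51, 51, 51], reappears at step 6: the system is in a cycle of period 1 from step 5 on.  Therefore the state at step 2420 equals the state at step 5 + ((2420 - 5) mod 1) = 5, which is [51, 51, 51, 51, 51, 51, 51, 51, 51, 51, 51, 51].

Derivation:
t=0: [50, 51, 12, 41, 40, 23, 34, 18, 50, 57, 19, 9]
t=1: [50, 42, 28, 44, 42, 31, 43, 35, 42, 48, 30, 17]
t=2: [50, 48, 44, 48, 48, 41, 49, 47, 47, 49, 43, 32]
t=3: [50, 50, 49, 50, 49, 48, 50, 50, 50, 50, 49, 47]
t=4: [51, 51, 51, 51, 50, 50, 51, 51, 51, 51, 50, 50]
t=5: [51, 51, 51, 51, 51, 51, 51, 51, 51, 51, 51, 51]
t=6: [51, 51, 51, 51, 51, 51, 51, 51, 51, 51, 51, 51]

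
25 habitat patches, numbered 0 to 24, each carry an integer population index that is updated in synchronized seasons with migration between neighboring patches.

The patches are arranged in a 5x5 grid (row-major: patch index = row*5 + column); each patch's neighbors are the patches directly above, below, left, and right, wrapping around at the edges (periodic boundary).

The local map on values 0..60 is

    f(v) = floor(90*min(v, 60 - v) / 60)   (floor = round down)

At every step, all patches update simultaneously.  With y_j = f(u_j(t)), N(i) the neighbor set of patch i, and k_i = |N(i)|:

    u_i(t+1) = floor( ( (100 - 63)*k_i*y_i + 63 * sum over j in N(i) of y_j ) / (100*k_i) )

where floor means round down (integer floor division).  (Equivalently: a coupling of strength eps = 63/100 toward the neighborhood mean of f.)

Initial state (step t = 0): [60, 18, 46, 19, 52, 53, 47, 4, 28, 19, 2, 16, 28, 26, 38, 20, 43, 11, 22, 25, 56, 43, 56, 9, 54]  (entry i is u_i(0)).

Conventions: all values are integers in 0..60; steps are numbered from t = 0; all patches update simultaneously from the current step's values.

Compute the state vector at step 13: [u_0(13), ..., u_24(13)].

Simulating step by step:
t=0: [60, 18, 46, 19, 52, 53, 47, 4, 28, 19, 2, 16, 28, 26, 38, 20, 43, 11, 22, 25, 56, 43, 56, 9, 54]
t=1: [8, 20, 18, 24, 14, 11, 17, 21, 31, 25, 16, 22, 28, 38, 29, 22, 24, 22, 28, 30, 12, 19, 14, 16, 14]
t=2: [17, 25, 28, 31, 24, 21, 26, 33, 37, 33, 28, 32, 36, 38, 37, 31, 33, 34, 36, 38, 21, 26, 25, 27, 24]
t=3: [30, 36, 40, 39, 36, 34, 38, 38, 37, 36, 39, 40, 37, 34, 35, 38, 40, 37, 36, 35, 33, 37, 38, 38, 35]
t=4: [40, 35, 32, 32, 36, 37, 33, 32, 34, 36, 33, 31, 34, 36, 36, 33, 31, 33, 35, 36, 38, 34, 32, 33, 36]
t=5: [33, 37, 41, 40, 36, 35, 39, 40, 39, 36, 38, 41, 39, 37, 36, 38, 41, 40, 37, 36, 35, 38, 40, 39, 36]
t=6: [37, 33, 29, 30, 35, 35, 31, 30, 31, 35, 33, 29, 30, 33, 35, 33, 29, 30, 33, 35, 36, 32, 30, 31, 35]
t=7: [36, 40, 43, 42, 37, 37, 41, 44, 42, 37, 39, 42, 43, 40, 37, 39, 42, 43, 40, 37, 37, 41, 43, 42, 37]
t=8: [34, 29, 25, 27, 33, 32, 28, 25, 28, 32, 31, 27, 25, 29, 32, 31, 27, 26, 29, 32, 32, 28, 25, 28, 32]
t=9: [40, 41, 38, 40, 40, 41, 41, 38, 41, 41, 42, 40, 38, 41, 42, 42, 40, 39, 42, 42, 41, 41, 38, 41, 41]
t=10: [29, 29, 31, 29, 29, 28, 29, 31, 29, 28, 27, 29, 31, 28, 27, 27, 29, 30, 27, 27, 28, 29, 31, 28, 28]
t=11: [42, 43, 43, 42, 42, 42, 42, 43, 42, 42, 40, 42, 43, 41, 40, 40, 42, 43, 41, 40, 42, 42, 43, 42, 41]
t=12: [26, 25, 25, 26, 27, 27, 26, 25, 26, 27, 29, 27, 25, 27, 29, 29, 27, 25, 27, 29, 27, 26, 25, 27, 27]
t=13: [39, 37, 37, 39, 39, 40, 38, 37, 39, 40, 42, 39, 37, 39, 42, 42, 39, 37, 40, 42, 40, 38, 37, 39, 40]

Answer: [39, 37, 37, 39, 39, 40, 38, 37, 39, 40, 42, 39, 37, 39, 42, 42, 39, 37, 40, 42, 40, 38, 37, 39, 40]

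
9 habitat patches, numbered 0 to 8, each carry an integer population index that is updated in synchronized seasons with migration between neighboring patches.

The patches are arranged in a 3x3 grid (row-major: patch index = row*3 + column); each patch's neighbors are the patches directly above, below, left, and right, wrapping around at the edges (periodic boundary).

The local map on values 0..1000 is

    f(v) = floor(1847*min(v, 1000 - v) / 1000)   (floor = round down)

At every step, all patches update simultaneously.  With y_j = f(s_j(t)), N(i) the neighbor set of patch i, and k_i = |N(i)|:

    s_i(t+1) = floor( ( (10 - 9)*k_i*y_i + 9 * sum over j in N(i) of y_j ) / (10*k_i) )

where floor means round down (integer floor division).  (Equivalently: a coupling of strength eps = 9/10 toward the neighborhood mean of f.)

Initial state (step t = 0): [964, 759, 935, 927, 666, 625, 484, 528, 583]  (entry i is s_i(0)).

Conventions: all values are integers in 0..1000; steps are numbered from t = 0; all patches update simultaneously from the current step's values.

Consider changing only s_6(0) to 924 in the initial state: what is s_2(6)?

Answer: s_2(6) = 650
Key observation: This trace re-runs the system from the modified initial state.

Derivation:
t=0: [964, 759, 935, 927, 666, 625, 924, 528, 583]
t=1: [195, 420, 455, 354, 543, 438, 428, 530, 487]
t=2: [724, 732, 723, 695, 782, 808, 704, 831, 833]
t=3: [526, 439, 425, 463, 427, 436, 435, 424, 418]
t=4: [819, 807, 812, 821, 810, 800, 819, 792, 791]
t=5: [340, 353, 359, 345, 358, 354, 356, 359, 361]
t=6: [649, 653, 650, 648, 652, 656, 649, 659, 659]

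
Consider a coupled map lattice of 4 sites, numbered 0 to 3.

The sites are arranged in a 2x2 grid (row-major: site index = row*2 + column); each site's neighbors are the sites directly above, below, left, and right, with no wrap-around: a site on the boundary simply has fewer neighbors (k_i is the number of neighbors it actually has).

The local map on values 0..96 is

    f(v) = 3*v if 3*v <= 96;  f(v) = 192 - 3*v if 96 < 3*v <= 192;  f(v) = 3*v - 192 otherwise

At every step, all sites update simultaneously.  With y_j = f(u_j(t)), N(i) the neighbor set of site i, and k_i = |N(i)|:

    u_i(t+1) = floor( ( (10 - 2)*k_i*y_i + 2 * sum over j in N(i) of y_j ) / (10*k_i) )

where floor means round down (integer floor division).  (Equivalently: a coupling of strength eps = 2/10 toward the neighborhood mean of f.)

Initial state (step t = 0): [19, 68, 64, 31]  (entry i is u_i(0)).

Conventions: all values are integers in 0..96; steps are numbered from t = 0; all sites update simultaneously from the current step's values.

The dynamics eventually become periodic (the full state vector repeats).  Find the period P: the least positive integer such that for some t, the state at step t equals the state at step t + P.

Simulating step by step:
t=0: [19, 68, 64, 31]
t=1: [46, 24, 15, 75]
t=2: [54, 66, 44, 38]
t=3: [30, 15, 58, 69]
t=4: [78, 46, 24, 18]
t=5: [46, 52, 67, 55]
t=6: [47, 36, 15, 26]
t=7: [53, 80, 48, 75]
t=8: [36, 45, 45, 36]
t=9: [78, 62, 62, 78]
t=10: [34, 13, 13, 34]
t=11: [79, 49, 49, 79]
t=12: [45, 45, 45, 45]
t=13: [57, 57, 57, 57]
t=14: [21, 21, 21, 21]
t=15: [63, 63, 63, 63]
t=16: [3, 3, 3, 3]
t=17: [9, 9, 9, 9]
t=18: [27, 27, 27, 27]
t=19: [81, 81, 81, 81]
t=20: [51, 51, 51, 51]
t=21: [39, 39, 39, 39]
t=22: [75, 75, 75, 75]
t=23: [33, 33, 33, 33]
t=24: [93, 93, 93, 93]
t=25: [87, 87, 87, 87]
t=26: [69, 69, 69, 69]
t=27: [15, 15, 15, 15]
t=28: [45, 45, 45, 45]

Answer: 16
Key observation: The state at step 12, [45, 45, 45, 45], reappears at step 28 — and no state repeats earlier — so the cycle the system enters has period 16.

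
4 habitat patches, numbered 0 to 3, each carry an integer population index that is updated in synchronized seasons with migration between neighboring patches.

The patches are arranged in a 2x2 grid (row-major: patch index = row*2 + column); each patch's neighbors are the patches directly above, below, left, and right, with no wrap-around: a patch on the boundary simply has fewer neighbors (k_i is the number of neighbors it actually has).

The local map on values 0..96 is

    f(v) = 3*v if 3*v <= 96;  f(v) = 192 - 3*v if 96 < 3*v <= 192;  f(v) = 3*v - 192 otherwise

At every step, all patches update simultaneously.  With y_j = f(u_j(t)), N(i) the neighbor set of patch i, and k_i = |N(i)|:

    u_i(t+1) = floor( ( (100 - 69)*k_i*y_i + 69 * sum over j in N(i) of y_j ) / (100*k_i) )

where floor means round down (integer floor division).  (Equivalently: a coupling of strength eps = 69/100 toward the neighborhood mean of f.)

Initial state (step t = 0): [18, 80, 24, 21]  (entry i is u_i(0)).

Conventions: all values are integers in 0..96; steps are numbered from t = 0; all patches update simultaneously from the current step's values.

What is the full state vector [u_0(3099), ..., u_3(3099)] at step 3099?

Answer: [26, 36, 36, 26]
Key observation: The state at step 19, [26, 36, 36, 26], reappears at step 29: the system is in a cycle of period 10 from step 19 on.  Therefore the state at step 3099 equals the state at step 19 + ((3099 - 19) mod 10) = 19, which is [26, 36, 36, 26].

Derivation:
t=0: [18, 80, 24, 21]
t=1: [58, 55, 62, 60]
t=2: [16, 18, 12, 15]
t=3: [45, 48, 43, 45]
t=4: [55, 54, 58, 55]
t=5: [24, 27, 24, 24]
t=6: [75, 74, 72, 75]
t=7: [28, 32, 30, 28]
t=8: [90, 87, 85, 90]
t=9: [69, 75, 73, 69]
t=10: [25, 20, 18, 25]
t=11: [62, 70, 68, 62]
t=12: [12, 9, 7, 12]
t=13: [27, 33, 31, 27]
t=14: [89, 84, 84, 89]
t=15: [64, 70, 70, 64]
t=16: [12, 5, 5, 12]
t=17: [21, 29, 29, 21]
t=18: [79, 70, 70, 79]
t=19: [26, 36, 36, 26]
t=20: [82, 79, 79, 82]
t=21: [47, 51, 51, 47]
t=22: [42, 47, 47, 42]
t=23: [55, 61, 61, 55]
t=24: [14, 21, 21, 14]
t=25: [56, 48, 48, 56]
t=26: [40, 31, 31, 40]
t=27: [86, 78, 78, 86]
t=28: [49, 58, 58, 49]
t=29: [26, 36, 36, 26]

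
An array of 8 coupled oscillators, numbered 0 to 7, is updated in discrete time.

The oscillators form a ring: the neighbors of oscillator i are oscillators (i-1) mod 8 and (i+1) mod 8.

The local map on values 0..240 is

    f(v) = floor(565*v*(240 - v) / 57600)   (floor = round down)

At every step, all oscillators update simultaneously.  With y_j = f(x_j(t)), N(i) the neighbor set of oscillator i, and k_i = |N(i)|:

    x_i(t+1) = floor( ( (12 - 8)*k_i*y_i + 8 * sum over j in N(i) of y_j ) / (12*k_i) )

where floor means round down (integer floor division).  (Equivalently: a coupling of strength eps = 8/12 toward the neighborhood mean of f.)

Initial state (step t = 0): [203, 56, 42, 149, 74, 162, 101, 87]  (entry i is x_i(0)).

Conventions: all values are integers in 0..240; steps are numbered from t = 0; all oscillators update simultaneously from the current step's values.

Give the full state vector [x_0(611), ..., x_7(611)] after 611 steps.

Simulating step by step:
t=0: [203, 56, 42, 149, 74, 162, 101, 87]
t=1: [101, 85, 105, 111, 125, 126, 130, 113]
t=2: [135, 135, 136, 140, 140, 140, 140, 139]
t=3: [138, 138, 138, 137, 137, 137, 137, 137]
t=4: [138, 138, 138, 138, 138, 138, 138, 138]
t=5: [138, 138, 138, 138, 138, 138, 138, 138]

Answer: [138, 138, 138, 138, 138, 138, 138, 138]
Key observation: The state at step 4, [138, 138, 138, 138, 138, 138, 138, 138], reappears at step 5: the system is in a cycle of period 1 from step 4 on.  Therefore the state at step 611 equals the state at step 4 + ((611 - 4) mod 1) = 4, which is [138, 138, 138, 138, 138, 138, 138, 138].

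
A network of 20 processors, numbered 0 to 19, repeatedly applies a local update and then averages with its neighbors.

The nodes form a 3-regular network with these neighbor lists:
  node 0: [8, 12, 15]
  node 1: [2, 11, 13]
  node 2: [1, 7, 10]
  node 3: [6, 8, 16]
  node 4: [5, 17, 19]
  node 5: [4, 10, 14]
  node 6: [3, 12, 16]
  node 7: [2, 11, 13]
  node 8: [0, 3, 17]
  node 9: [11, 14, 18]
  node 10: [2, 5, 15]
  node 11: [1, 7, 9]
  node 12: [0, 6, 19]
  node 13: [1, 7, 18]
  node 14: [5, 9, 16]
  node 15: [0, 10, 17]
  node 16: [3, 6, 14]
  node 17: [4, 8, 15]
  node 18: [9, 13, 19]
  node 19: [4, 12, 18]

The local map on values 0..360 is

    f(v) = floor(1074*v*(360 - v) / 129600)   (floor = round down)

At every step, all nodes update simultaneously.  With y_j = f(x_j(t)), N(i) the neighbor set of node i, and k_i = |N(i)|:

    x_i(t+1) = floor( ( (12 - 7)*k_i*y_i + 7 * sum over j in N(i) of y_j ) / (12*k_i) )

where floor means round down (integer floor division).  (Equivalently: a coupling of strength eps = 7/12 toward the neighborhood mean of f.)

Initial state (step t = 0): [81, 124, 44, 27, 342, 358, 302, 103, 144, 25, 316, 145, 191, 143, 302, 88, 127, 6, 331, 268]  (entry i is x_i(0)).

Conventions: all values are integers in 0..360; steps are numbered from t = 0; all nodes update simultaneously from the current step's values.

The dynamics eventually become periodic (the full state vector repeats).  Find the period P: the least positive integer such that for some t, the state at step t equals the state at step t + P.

Simulating step by step:
t=0: [81, 124, 44, 27, 342, 358, 302, 103, 144, 25, 316, 145, 191, 143, 302, 88, 127, 6, 331, 268]
t=1: [218, 223, 159, 156, 65, 62, 174, 213, 161, 122, 109, 210, 215, 212, 122, 144, 172, 105, 135, 162]
t=2: [258, 258, 253, 265, 190, 185, 264, 260, 254, 246, 225, 254, 260, 256, 228, 243, 261, 224, 253, 240]
t=3: [221, 220, 226, 212, 258, 260, 211, 219, 224, 232, 245, 222, 219, 219, 242, 238, 218, 245, 227, 236]
t=4: [251, 253, 248, 257, 225, 223, 258, 253, 250, 246, 234, 252, 253, 254, 237, 240, 253, 235, 248, 241]
t=5: [228, 225, 230, 221, 247, 248, 220, 225, 228, 232, 241, 225, 225, 224, 238, 237, 225, 240, 230, 235]
t=6: [247, 250, 246, 252, 234, 233, 253, 250, 247, 246, 238, 250, 249, 250, 241, 241, 250, 239, 247, 243]
t=7: [231, 227, 231, 226, 241, 242, 225, 227, 231, 231, 238, 227, 229, 227, 235, 236, 227, 238, 231, 234]
t=8: [245, 249, 246, 249, 238, 238, 250, 249, 245, 246, 240, 249, 247, 249, 243, 242, 248, 240, 246, 243]
t=9: [233, 229, 232, 229, 238, 238, 228, 229, 233, 232, 236, 229, 231, 229, 234, 236, 230, 237, 232, 234]
t=10: [244, 247, 246, 247, 240, 241, 247, 247, 244, 246, 242, 247, 246, 247, 244, 242, 247, 241, 246, 244]
t=11: [234, 231, 232, 231, 236, 236, 231, 231, 234, 232, 235, 231, 232, 231, 233, 235, 231, 236, 232, 234]
t=12: [244, 246, 245, 245, 242, 242, 246, 246, 244, 245, 243, 246, 245, 246, 244, 243, 245, 242, 245, 244]
t=13: [234, 232, 233, 233, 235, 235, 232, 232, 234, 233, 234, 232, 233, 232, 234, 235, 233, 235, 233, 234]
t=14: [244, 245, 245, 245, 243, 243, 245, 245, 244, 245, 243, 245, 244, 245, 244, 243, 245, 243, 245, 244]
t=15: [234, 233, 233, 233, 234, 234, 233, 233, 234, 233, 234, 233, 233, 233, 233, 234, 233, 234, 233, 234]
t=16: [244, 245, 244, 244, 244, 244, 245, 245, 244, 245, 244, 245, 244, 245, 244, 244, 245, 244, 244, 244]
t=17: [234, 233, 233, 233, 234, 234, 233, 233, 234, 233, 234, 233, 233, 233, 233, 234, 233, 234, 233, 234]

Answer: 2
Key observation: The state at step 15, [234, 233, 233, 233, 234, 234, 233, 233, 234, 233, 234, 233, 233, 233, 233, 234, 233, 234, 233, 234], reappears at step 17 — and no state repeats earlier — so the cycle the system enters has period 2.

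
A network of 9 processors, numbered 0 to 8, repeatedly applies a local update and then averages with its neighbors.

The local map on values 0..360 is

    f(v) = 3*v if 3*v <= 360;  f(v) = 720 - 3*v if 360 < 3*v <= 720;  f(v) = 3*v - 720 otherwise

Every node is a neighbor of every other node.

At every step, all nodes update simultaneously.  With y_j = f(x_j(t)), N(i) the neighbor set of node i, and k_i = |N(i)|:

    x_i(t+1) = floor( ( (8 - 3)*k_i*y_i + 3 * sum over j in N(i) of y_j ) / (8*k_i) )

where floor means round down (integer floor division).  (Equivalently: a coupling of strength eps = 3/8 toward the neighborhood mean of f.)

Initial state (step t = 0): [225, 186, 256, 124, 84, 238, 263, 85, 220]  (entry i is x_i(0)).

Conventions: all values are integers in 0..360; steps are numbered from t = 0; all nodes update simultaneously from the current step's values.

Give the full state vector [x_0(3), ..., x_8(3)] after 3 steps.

Simulating step by step:
t=0: [225, 186, 256, 124, 84, 238, 263, 85, 220]
t=1: [84, 152, 86, 259, 204, 61, 98, 205, 93]
t=2: [230, 237, 233, 117, 146, 190, 254, 145, 245]
t=3: [72, 60, 67, 258, 218, 142, 79, 220, 64]

Answer: [72, 60, 67, 258, 218, 142, 79, 220, 64]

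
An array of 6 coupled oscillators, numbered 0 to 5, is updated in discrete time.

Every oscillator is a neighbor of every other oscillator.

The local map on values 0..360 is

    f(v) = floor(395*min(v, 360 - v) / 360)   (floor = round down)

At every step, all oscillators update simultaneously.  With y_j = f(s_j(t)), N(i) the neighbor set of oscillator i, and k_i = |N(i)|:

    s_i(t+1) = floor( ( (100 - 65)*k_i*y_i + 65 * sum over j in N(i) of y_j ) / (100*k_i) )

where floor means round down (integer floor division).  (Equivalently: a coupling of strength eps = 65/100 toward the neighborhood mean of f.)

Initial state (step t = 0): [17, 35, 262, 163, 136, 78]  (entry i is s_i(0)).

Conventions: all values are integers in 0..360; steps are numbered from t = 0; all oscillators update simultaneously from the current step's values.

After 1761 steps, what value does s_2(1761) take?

Answer: s_2(1761) = 190
Key observation: The state at step 9, [190, 190, 190, 190, 190, 190], reappears at step 11: the system is in a cycle of period 2 from step 9 on.  Therefore the state at step 1761 equals the state at step 9 + ((1761 - 9) mod 2) = 9, which is [190, 190, 190, 190, 190, 190].

Derivation:
t=0: [17, 35, 262, 163, 136, 78]
t=1: [78, 83, 98, 113, 107, 93]
t=2: [99, 101, 104, 108, 106, 103]
t=3: [112, 112, 113, 114, 113, 113]
t=4: [122, 122, 123, 123, 123, 123]
t=5: [133, 133, 133, 133, 133, 133]
t=6: [145, 145, 145, 145, 145, 145]
t=7: [159, 159, 159, 159, 159, 159]
t=8: [174, 174, 174, 174, 174, 174]
t=9: [190, 190, 190, 190, 190, 190]
t=10: [186, 186, 186, 186, 186, 186]
t=11: [190, 190, 190, 190, 190, 190]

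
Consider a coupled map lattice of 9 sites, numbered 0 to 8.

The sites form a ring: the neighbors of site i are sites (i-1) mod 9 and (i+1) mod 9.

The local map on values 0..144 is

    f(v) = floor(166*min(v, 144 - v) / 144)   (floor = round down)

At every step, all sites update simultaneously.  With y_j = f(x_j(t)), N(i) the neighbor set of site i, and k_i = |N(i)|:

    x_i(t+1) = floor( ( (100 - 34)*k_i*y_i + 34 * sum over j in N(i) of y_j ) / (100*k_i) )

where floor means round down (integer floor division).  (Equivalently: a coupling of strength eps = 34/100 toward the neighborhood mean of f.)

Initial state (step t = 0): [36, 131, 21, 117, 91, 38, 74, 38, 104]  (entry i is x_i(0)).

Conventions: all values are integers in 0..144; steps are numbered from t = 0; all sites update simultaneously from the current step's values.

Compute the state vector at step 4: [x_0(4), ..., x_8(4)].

Simulating step by step:
t=0: [36, 131, 21, 117, 91, 38, 74, 38, 104]
t=1: [37, 20, 23, 34, 52, 52, 67, 49, 44]
t=2: [40, 26, 27, 40, 55, 62, 70, 58, 49]
t=3: [44, 32, 33, 46, 61, 71, 76, 66, 56]
t=4: [50, 38, 40, 53, 68, 78, 78, 74, 63]

Answer: [50, 38, 40, 53, 68, 78, 78, 74, 63]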